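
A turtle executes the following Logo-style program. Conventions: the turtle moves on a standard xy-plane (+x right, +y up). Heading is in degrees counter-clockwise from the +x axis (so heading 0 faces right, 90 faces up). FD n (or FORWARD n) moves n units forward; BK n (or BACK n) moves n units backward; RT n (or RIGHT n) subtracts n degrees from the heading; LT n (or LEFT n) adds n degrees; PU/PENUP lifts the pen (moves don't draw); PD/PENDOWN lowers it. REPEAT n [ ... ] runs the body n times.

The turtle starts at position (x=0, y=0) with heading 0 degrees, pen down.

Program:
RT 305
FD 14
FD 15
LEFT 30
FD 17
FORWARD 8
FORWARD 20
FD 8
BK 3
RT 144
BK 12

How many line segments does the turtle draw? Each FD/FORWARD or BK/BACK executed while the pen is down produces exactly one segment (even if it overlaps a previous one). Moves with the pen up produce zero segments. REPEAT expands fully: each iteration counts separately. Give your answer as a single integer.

Executing turtle program step by step:
Start: pos=(0,0), heading=0, pen down
RT 305: heading 0 -> 55
FD 14: (0,0) -> (8.03,11.468) [heading=55, draw]
FD 15: (8.03,11.468) -> (16.634,23.755) [heading=55, draw]
LT 30: heading 55 -> 85
FD 17: (16.634,23.755) -> (18.115,40.691) [heading=85, draw]
FD 8: (18.115,40.691) -> (18.813,48.66) [heading=85, draw]
FD 20: (18.813,48.66) -> (20.556,68.584) [heading=85, draw]
FD 8: (20.556,68.584) -> (21.253,76.554) [heading=85, draw]
BK 3: (21.253,76.554) -> (20.992,73.565) [heading=85, draw]
RT 144: heading 85 -> 301
BK 12: (20.992,73.565) -> (14.811,83.851) [heading=301, draw]
Final: pos=(14.811,83.851), heading=301, 8 segment(s) drawn
Segments drawn: 8

Answer: 8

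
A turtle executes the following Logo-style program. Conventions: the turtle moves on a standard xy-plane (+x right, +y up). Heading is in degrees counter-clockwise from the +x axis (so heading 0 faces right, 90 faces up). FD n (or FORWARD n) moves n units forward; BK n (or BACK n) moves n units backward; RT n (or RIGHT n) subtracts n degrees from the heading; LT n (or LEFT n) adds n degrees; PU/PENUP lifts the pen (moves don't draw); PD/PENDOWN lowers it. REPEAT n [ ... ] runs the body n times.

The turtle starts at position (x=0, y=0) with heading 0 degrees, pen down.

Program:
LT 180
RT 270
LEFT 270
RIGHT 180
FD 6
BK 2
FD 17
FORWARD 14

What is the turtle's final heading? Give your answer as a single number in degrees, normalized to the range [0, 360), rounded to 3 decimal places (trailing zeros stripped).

Executing turtle program step by step:
Start: pos=(0,0), heading=0, pen down
LT 180: heading 0 -> 180
RT 270: heading 180 -> 270
LT 270: heading 270 -> 180
RT 180: heading 180 -> 0
FD 6: (0,0) -> (6,0) [heading=0, draw]
BK 2: (6,0) -> (4,0) [heading=0, draw]
FD 17: (4,0) -> (21,0) [heading=0, draw]
FD 14: (21,0) -> (35,0) [heading=0, draw]
Final: pos=(35,0), heading=0, 4 segment(s) drawn

Answer: 0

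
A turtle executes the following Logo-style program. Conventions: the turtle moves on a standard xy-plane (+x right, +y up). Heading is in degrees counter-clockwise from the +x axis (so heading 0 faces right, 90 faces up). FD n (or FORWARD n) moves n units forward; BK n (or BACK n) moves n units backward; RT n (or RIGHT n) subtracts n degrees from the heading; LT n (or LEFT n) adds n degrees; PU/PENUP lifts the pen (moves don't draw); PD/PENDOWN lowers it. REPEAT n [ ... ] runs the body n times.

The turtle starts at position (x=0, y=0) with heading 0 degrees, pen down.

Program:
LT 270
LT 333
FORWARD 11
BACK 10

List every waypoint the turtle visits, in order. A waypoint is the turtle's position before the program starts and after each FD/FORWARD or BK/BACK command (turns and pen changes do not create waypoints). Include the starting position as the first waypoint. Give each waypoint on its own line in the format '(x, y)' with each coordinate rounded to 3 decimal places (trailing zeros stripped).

Answer: (0, 0)
(-4.994, -9.801)
(-0.454, -0.891)

Derivation:
Executing turtle program step by step:
Start: pos=(0,0), heading=0, pen down
LT 270: heading 0 -> 270
LT 333: heading 270 -> 243
FD 11: (0,0) -> (-4.994,-9.801) [heading=243, draw]
BK 10: (-4.994,-9.801) -> (-0.454,-0.891) [heading=243, draw]
Final: pos=(-0.454,-0.891), heading=243, 2 segment(s) drawn
Waypoints (3 total):
(0, 0)
(-4.994, -9.801)
(-0.454, -0.891)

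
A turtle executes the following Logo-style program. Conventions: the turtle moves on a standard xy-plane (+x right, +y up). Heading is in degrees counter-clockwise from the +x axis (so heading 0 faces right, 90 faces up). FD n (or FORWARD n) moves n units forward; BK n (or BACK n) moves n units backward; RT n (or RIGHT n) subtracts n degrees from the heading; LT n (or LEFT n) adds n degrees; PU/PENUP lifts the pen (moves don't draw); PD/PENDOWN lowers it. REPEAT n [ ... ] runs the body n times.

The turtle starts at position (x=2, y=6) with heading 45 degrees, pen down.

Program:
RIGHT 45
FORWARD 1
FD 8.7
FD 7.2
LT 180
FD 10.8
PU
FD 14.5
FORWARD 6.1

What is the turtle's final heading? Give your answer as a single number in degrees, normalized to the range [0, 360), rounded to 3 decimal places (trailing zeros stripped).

Answer: 180

Derivation:
Executing turtle program step by step:
Start: pos=(2,6), heading=45, pen down
RT 45: heading 45 -> 0
FD 1: (2,6) -> (3,6) [heading=0, draw]
FD 8.7: (3,6) -> (11.7,6) [heading=0, draw]
FD 7.2: (11.7,6) -> (18.9,6) [heading=0, draw]
LT 180: heading 0 -> 180
FD 10.8: (18.9,6) -> (8.1,6) [heading=180, draw]
PU: pen up
FD 14.5: (8.1,6) -> (-6.4,6) [heading=180, move]
FD 6.1: (-6.4,6) -> (-12.5,6) [heading=180, move]
Final: pos=(-12.5,6), heading=180, 4 segment(s) drawn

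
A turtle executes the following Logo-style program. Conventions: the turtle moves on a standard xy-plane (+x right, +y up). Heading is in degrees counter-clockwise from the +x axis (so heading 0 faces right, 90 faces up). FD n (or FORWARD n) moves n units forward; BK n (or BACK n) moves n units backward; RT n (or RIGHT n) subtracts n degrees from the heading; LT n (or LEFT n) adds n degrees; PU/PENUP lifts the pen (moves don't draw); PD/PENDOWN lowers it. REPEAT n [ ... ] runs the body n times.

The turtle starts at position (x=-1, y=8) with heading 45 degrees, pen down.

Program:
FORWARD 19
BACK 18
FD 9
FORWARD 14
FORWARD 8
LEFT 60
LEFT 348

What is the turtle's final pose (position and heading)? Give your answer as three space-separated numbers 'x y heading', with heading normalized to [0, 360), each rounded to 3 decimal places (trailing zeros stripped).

Answer: 21.627 30.627 93

Derivation:
Executing turtle program step by step:
Start: pos=(-1,8), heading=45, pen down
FD 19: (-1,8) -> (12.435,21.435) [heading=45, draw]
BK 18: (12.435,21.435) -> (-0.293,8.707) [heading=45, draw]
FD 9: (-0.293,8.707) -> (6.071,15.071) [heading=45, draw]
FD 14: (6.071,15.071) -> (15.971,24.971) [heading=45, draw]
FD 8: (15.971,24.971) -> (21.627,30.627) [heading=45, draw]
LT 60: heading 45 -> 105
LT 348: heading 105 -> 93
Final: pos=(21.627,30.627), heading=93, 5 segment(s) drawn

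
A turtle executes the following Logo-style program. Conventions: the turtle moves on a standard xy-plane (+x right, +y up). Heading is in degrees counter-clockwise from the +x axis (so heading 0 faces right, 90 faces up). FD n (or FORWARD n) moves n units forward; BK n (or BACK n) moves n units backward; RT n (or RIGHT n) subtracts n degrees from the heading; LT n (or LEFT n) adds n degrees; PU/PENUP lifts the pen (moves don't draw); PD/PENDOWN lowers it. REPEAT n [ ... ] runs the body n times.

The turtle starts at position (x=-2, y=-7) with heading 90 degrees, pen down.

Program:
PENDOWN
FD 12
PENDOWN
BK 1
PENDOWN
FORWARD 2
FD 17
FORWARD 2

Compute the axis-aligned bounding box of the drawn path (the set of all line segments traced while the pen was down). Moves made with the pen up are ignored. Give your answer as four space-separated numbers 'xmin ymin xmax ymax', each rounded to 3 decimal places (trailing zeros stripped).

Answer: -2 -7 -2 25

Derivation:
Executing turtle program step by step:
Start: pos=(-2,-7), heading=90, pen down
PD: pen down
FD 12: (-2,-7) -> (-2,5) [heading=90, draw]
PD: pen down
BK 1: (-2,5) -> (-2,4) [heading=90, draw]
PD: pen down
FD 2: (-2,4) -> (-2,6) [heading=90, draw]
FD 17: (-2,6) -> (-2,23) [heading=90, draw]
FD 2: (-2,23) -> (-2,25) [heading=90, draw]
Final: pos=(-2,25), heading=90, 5 segment(s) drawn

Segment endpoints: x in {-2, -2, -2, -2, -2}, y in {-7, 4, 5, 6, 23, 25}
xmin=-2, ymin=-7, xmax=-2, ymax=25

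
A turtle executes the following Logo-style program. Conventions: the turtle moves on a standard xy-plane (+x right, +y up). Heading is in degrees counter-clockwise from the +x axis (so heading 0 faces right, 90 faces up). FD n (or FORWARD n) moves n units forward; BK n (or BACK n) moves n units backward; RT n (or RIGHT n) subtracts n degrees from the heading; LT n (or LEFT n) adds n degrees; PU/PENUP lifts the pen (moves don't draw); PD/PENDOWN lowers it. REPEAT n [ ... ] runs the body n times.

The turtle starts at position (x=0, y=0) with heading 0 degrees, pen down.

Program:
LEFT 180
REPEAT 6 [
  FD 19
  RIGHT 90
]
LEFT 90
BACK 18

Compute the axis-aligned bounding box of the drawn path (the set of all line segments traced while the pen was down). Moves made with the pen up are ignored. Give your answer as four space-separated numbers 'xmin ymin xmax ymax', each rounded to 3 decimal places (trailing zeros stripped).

Executing turtle program step by step:
Start: pos=(0,0), heading=0, pen down
LT 180: heading 0 -> 180
REPEAT 6 [
  -- iteration 1/6 --
  FD 19: (0,0) -> (-19,0) [heading=180, draw]
  RT 90: heading 180 -> 90
  -- iteration 2/6 --
  FD 19: (-19,0) -> (-19,19) [heading=90, draw]
  RT 90: heading 90 -> 0
  -- iteration 3/6 --
  FD 19: (-19,19) -> (0,19) [heading=0, draw]
  RT 90: heading 0 -> 270
  -- iteration 4/6 --
  FD 19: (0,19) -> (0,0) [heading=270, draw]
  RT 90: heading 270 -> 180
  -- iteration 5/6 --
  FD 19: (0,0) -> (-19,0) [heading=180, draw]
  RT 90: heading 180 -> 90
  -- iteration 6/6 --
  FD 19: (-19,0) -> (-19,19) [heading=90, draw]
  RT 90: heading 90 -> 0
]
LT 90: heading 0 -> 90
BK 18: (-19,19) -> (-19,1) [heading=90, draw]
Final: pos=(-19,1), heading=90, 7 segment(s) drawn

Segment endpoints: x in {-19, -19, 0, 0}, y in {0, 0, 0, 0, 1, 19, 19}
xmin=-19, ymin=0, xmax=0, ymax=19

Answer: -19 0 0 19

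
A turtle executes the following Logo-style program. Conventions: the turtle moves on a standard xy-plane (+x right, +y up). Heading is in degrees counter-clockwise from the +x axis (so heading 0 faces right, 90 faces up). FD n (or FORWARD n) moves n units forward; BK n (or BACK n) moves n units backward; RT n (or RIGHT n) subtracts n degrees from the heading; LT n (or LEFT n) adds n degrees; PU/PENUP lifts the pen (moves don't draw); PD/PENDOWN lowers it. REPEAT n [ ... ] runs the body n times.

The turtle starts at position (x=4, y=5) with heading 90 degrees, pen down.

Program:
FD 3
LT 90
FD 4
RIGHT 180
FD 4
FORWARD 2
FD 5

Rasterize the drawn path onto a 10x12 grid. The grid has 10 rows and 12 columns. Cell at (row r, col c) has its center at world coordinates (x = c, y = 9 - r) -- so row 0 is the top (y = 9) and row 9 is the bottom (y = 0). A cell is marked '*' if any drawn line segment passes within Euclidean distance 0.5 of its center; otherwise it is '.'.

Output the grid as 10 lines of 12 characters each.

Segment 0: (4,5) -> (4,8)
Segment 1: (4,8) -> (0,8)
Segment 2: (0,8) -> (4,8)
Segment 3: (4,8) -> (6,8)
Segment 4: (6,8) -> (11,8)

Answer: ............
************
....*.......
....*.......
....*.......
............
............
............
............
............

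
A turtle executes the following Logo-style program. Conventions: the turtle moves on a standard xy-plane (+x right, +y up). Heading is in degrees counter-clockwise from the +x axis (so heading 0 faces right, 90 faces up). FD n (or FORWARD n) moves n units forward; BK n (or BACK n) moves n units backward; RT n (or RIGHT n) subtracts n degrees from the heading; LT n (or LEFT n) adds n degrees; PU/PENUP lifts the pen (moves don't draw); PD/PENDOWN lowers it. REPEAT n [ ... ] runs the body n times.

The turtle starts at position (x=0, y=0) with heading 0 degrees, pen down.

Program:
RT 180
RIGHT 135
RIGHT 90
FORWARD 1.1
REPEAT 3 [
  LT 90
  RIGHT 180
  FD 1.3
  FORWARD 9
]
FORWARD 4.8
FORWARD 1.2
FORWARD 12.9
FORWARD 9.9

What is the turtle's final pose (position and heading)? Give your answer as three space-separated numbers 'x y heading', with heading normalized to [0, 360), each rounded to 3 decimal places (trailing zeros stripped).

Answer: 13.859 26.87 45

Derivation:
Executing turtle program step by step:
Start: pos=(0,0), heading=0, pen down
RT 180: heading 0 -> 180
RT 135: heading 180 -> 45
RT 90: heading 45 -> 315
FD 1.1: (0,0) -> (0.778,-0.778) [heading=315, draw]
REPEAT 3 [
  -- iteration 1/3 --
  LT 90: heading 315 -> 45
  RT 180: heading 45 -> 225
  FD 1.3: (0.778,-0.778) -> (-0.141,-1.697) [heading=225, draw]
  FD 9: (-0.141,-1.697) -> (-6.505,-8.061) [heading=225, draw]
  -- iteration 2/3 --
  LT 90: heading 225 -> 315
  RT 180: heading 315 -> 135
  FD 1.3: (-6.505,-8.061) -> (-7.425,-7.142) [heading=135, draw]
  FD 9: (-7.425,-7.142) -> (-13.789,-0.778) [heading=135, draw]
  -- iteration 3/3 --
  LT 90: heading 135 -> 225
  RT 180: heading 225 -> 45
  FD 1.3: (-13.789,-0.778) -> (-12.869,0.141) [heading=45, draw]
  FD 9: (-12.869,0.141) -> (-6.505,6.505) [heading=45, draw]
]
FD 4.8: (-6.505,6.505) -> (-3.111,9.899) [heading=45, draw]
FD 1.2: (-3.111,9.899) -> (-2.263,10.748) [heading=45, draw]
FD 12.9: (-2.263,10.748) -> (6.859,19.87) [heading=45, draw]
FD 9.9: (6.859,19.87) -> (13.859,26.87) [heading=45, draw]
Final: pos=(13.859,26.87), heading=45, 11 segment(s) drawn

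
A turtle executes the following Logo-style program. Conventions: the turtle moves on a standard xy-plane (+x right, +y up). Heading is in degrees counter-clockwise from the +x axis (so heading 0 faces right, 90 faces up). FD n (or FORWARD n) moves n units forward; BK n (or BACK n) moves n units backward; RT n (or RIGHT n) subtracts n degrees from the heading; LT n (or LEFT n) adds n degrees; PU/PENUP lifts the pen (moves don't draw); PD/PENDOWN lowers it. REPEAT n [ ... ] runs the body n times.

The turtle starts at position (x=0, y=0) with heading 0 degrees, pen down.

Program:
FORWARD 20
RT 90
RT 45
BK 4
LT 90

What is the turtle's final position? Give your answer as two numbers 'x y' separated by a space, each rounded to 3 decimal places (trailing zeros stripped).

Executing turtle program step by step:
Start: pos=(0,0), heading=0, pen down
FD 20: (0,0) -> (20,0) [heading=0, draw]
RT 90: heading 0 -> 270
RT 45: heading 270 -> 225
BK 4: (20,0) -> (22.828,2.828) [heading=225, draw]
LT 90: heading 225 -> 315
Final: pos=(22.828,2.828), heading=315, 2 segment(s) drawn

Answer: 22.828 2.828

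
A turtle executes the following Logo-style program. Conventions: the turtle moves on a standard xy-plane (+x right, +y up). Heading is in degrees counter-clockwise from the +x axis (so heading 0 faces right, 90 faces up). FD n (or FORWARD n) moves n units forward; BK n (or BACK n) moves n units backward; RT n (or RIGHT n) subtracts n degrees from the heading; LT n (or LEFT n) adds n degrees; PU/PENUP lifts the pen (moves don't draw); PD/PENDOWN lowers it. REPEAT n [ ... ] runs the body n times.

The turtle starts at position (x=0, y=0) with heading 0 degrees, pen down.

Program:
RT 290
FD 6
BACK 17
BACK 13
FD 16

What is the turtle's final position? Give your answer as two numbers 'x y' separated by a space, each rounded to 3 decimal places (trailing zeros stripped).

Executing turtle program step by step:
Start: pos=(0,0), heading=0, pen down
RT 290: heading 0 -> 70
FD 6: (0,0) -> (2.052,5.638) [heading=70, draw]
BK 17: (2.052,5.638) -> (-3.762,-10.337) [heading=70, draw]
BK 13: (-3.762,-10.337) -> (-8.208,-22.553) [heading=70, draw]
FD 16: (-8.208,-22.553) -> (-2.736,-7.518) [heading=70, draw]
Final: pos=(-2.736,-7.518), heading=70, 4 segment(s) drawn

Answer: -2.736 -7.518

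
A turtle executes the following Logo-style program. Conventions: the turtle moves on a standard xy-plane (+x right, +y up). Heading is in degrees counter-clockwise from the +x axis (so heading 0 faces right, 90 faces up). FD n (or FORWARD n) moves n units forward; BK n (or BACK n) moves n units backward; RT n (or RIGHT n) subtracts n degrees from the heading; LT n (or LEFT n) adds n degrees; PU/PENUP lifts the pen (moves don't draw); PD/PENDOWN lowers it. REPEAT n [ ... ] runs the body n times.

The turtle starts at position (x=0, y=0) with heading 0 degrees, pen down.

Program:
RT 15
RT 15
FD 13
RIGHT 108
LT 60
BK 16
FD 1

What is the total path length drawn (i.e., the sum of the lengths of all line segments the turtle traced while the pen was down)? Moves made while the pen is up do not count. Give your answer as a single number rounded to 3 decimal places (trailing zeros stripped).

Executing turtle program step by step:
Start: pos=(0,0), heading=0, pen down
RT 15: heading 0 -> 345
RT 15: heading 345 -> 330
FD 13: (0,0) -> (11.258,-6.5) [heading=330, draw]
RT 108: heading 330 -> 222
LT 60: heading 222 -> 282
BK 16: (11.258,-6.5) -> (7.932,9.15) [heading=282, draw]
FD 1: (7.932,9.15) -> (8.14,8.172) [heading=282, draw]
Final: pos=(8.14,8.172), heading=282, 3 segment(s) drawn

Segment lengths:
  seg 1: (0,0) -> (11.258,-6.5), length = 13
  seg 2: (11.258,-6.5) -> (7.932,9.15), length = 16
  seg 3: (7.932,9.15) -> (8.14,8.172), length = 1
Total = 30

Answer: 30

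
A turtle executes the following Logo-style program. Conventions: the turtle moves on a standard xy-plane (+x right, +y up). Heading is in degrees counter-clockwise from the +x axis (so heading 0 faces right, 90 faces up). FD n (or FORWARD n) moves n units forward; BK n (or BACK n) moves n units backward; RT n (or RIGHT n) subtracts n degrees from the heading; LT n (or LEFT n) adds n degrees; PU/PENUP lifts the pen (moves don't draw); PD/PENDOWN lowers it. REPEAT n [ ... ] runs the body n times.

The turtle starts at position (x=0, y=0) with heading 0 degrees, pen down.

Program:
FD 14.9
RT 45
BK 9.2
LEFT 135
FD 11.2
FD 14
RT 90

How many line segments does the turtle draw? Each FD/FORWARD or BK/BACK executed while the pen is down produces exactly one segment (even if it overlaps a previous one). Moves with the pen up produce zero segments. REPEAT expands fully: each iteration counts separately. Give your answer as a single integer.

Answer: 4

Derivation:
Executing turtle program step by step:
Start: pos=(0,0), heading=0, pen down
FD 14.9: (0,0) -> (14.9,0) [heading=0, draw]
RT 45: heading 0 -> 315
BK 9.2: (14.9,0) -> (8.395,6.505) [heading=315, draw]
LT 135: heading 315 -> 90
FD 11.2: (8.395,6.505) -> (8.395,17.705) [heading=90, draw]
FD 14: (8.395,17.705) -> (8.395,31.705) [heading=90, draw]
RT 90: heading 90 -> 0
Final: pos=(8.395,31.705), heading=0, 4 segment(s) drawn
Segments drawn: 4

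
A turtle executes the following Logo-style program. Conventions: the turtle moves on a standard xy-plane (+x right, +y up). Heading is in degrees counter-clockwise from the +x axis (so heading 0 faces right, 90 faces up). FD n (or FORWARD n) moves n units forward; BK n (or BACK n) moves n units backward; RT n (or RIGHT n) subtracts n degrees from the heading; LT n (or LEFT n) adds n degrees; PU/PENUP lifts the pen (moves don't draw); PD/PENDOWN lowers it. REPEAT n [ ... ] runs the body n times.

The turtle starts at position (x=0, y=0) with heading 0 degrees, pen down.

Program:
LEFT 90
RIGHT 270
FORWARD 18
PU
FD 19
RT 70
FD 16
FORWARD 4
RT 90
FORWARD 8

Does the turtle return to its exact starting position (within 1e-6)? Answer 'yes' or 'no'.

Executing turtle program step by step:
Start: pos=(0,0), heading=0, pen down
LT 90: heading 0 -> 90
RT 270: heading 90 -> 180
FD 18: (0,0) -> (-18,0) [heading=180, draw]
PU: pen up
FD 19: (-18,0) -> (-37,0) [heading=180, move]
RT 70: heading 180 -> 110
FD 16: (-37,0) -> (-42.472,15.035) [heading=110, move]
FD 4: (-42.472,15.035) -> (-43.84,18.794) [heading=110, move]
RT 90: heading 110 -> 20
FD 8: (-43.84,18.794) -> (-36.323,21.53) [heading=20, move]
Final: pos=(-36.323,21.53), heading=20, 1 segment(s) drawn

Start position: (0, 0)
Final position: (-36.323, 21.53)
Distance = 42.224; >= 1e-6 -> NOT closed

Answer: no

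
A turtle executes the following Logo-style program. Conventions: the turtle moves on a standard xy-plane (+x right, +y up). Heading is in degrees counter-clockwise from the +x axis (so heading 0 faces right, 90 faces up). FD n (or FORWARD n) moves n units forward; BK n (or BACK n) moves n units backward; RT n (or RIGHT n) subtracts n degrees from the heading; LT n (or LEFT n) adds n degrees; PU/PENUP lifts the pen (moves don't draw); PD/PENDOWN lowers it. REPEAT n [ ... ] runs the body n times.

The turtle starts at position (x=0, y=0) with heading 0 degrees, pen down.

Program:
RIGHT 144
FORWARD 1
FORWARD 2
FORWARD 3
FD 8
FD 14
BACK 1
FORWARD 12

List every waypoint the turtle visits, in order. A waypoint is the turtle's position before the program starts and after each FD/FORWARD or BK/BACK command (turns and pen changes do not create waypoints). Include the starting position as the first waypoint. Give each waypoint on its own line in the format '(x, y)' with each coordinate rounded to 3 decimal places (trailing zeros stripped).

Executing turtle program step by step:
Start: pos=(0,0), heading=0, pen down
RT 144: heading 0 -> 216
FD 1: (0,0) -> (-0.809,-0.588) [heading=216, draw]
FD 2: (-0.809,-0.588) -> (-2.427,-1.763) [heading=216, draw]
FD 3: (-2.427,-1.763) -> (-4.854,-3.527) [heading=216, draw]
FD 8: (-4.854,-3.527) -> (-11.326,-8.229) [heading=216, draw]
FD 14: (-11.326,-8.229) -> (-22.652,-16.458) [heading=216, draw]
BK 1: (-22.652,-16.458) -> (-21.843,-15.87) [heading=216, draw]
FD 12: (-21.843,-15.87) -> (-31.552,-22.924) [heading=216, draw]
Final: pos=(-31.552,-22.924), heading=216, 7 segment(s) drawn
Waypoints (8 total):
(0, 0)
(-0.809, -0.588)
(-2.427, -1.763)
(-4.854, -3.527)
(-11.326, -8.229)
(-22.652, -16.458)
(-21.843, -15.87)
(-31.552, -22.924)

Answer: (0, 0)
(-0.809, -0.588)
(-2.427, -1.763)
(-4.854, -3.527)
(-11.326, -8.229)
(-22.652, -16.458)
(-21.843, -15.87)
(-31.552, -22.924)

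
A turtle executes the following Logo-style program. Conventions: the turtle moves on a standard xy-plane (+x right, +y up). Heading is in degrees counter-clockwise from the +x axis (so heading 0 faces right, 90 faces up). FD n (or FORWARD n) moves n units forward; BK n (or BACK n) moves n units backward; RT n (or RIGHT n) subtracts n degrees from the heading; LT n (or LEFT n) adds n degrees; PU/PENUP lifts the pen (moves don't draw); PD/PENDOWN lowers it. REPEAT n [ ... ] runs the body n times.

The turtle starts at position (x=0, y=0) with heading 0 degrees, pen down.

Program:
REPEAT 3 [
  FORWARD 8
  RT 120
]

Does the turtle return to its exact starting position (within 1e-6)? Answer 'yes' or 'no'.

Executing turtle program step by step:
Start: pos=(0,0), heading=0, pen down
REPEAT 3 [
  -- iteration 1/3 --
  FD 8: (0,0) -> (8,0) [heading=0, draw]
  RT 120: heading 0 -> 240
  -- iteration 2/3 --
  FD 8: (8,0) -> (4,-6.928) [heading=240, draw]
  RT 120: heading 240 -> 120
  -- iteration 3/3 --
  FD 8: (4,-6.928) -> (0,0) [heading=120, draw]
  RT 120: heading 120 -> 0
]
Final: pos=(0,0), heading=0, 3 segment(s) drawn

Start position: (0, 0)
Final position: (0, 0)
Distance = 0; < 1e-6 -> CLOSED

Answer: yes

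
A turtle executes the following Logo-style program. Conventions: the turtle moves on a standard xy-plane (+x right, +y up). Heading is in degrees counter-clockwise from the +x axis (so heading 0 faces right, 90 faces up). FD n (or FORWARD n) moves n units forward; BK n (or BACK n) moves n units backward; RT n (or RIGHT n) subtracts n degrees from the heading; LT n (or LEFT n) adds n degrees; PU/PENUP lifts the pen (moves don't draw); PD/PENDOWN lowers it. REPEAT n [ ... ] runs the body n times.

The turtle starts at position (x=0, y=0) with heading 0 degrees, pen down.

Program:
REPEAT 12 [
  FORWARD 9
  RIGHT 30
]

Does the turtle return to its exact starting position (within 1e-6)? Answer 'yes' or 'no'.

Executing turtle program step by step:
Start: pos=(0,0), heading=0, pen down
REPEAT 12 [
  -- iteration 1/12 --
  FD 9: (0,0) -> (9,0) [heading=0, draw]
  RT 30: heading 0 -> 330
  -- iteration 2/12 --
  FD 9: (9,0) -> (16.794,-4.5) [heading=330, draw]
  RT 30: heading 330 -> 300
  -- iteration 3/12 --
  FD 9: (16.794,-4.5) -> (21.294,-12.294) [heading=300, draw]
  RT 30: heading 300 -> 270
  -- iteration 4/12 --
  FD 9: (21.294,-12.294) -> (21.294,-21.294) [heading=270, draw]
  RT 30: heading 270 -> 240
  -- iteration 5/12 --
  FD 9: (21.294,-21.294) -> (16.794,-29.088) [heading=240, draw]
  RT 30: heading 240 -> 210
  -- iteration 6/12 --
  FD 9: (16.794,-29.088) -> (9,-33.588) [heading=210, draw]
  RT 30: heading 210 -> 180
  -- iteration 7/12 --
  FD 9: (9,-33.588) -> (0,-33.588) [heading=180, draw]
  RT 30: heading 180 -> 150
  -- iteration 8/12 --
  FD 9: (0,-33.588) -> (-7.794,-29.088) [heading=150, draw]
  RT 30: heading 150 -> 120
  -- iteration 9/12 --
  FD 9: (-7.794,-29.088) -> (-12.294,-21.294) [heading=120, draw]
  RT 30: heading 120 -> 90
  -- iteration 10/12 --
  FD 9: (-12.294,-21.294) -> (-12.294,-12.294) [heading=90, draw]
  RT 30: heading 90 -> 60
  -- iteration 11/12 --
  FD 9: (-12.294,-12.294) -> (-7.794,-4.5) [heading=60, draw]
  RT 30: heading 60 -> 30
  -- iteration 12/12 --
  FD 9: (-7.794,-4.5) -> (0,0) [heading=30, draw]
  RT 30: heading 30 -> 0
]
Final: pos=(0,0), heading=0, 12 segment(s) drawn

Start position: (0, 0)
Final position: (0, 0)
Distance = 0; < 1e-6 -> CLOSED

Answer: yes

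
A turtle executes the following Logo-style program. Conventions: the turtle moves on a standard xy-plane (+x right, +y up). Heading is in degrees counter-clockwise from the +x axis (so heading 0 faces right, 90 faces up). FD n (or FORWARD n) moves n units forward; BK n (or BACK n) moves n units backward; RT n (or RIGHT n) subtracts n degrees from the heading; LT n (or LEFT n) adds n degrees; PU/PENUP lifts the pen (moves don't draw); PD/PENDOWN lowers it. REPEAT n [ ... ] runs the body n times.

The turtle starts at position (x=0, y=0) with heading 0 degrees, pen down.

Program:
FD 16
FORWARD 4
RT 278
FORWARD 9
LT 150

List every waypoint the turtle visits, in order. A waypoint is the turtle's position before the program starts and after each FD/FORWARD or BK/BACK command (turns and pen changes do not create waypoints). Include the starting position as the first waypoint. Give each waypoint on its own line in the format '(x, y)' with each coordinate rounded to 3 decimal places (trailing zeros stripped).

Executing turtle program step by step:
Start: pos=(0,0), heading=0, pen down
FD 16: (0,0) -> (16,0) [heading=0, draw]
FD 4: (16,0) -> (20,0) [heading=0, draw]
RT 278: heading 0 -> 82
FD 9: (20,0) -> (21.253,8.912) [heading=82, draw]
LT 150: heading 82 -> 232
Final: pos=(21.253,8.912), heading=232, 3 segment(s) drawn
Waypoints (4 total):
(0, 0)
(16, 0)
(20, 0)
(21.253, 8.912)

Answer: (0, 0)
(16, 0)
(20, 0)
(21.253, 8.912)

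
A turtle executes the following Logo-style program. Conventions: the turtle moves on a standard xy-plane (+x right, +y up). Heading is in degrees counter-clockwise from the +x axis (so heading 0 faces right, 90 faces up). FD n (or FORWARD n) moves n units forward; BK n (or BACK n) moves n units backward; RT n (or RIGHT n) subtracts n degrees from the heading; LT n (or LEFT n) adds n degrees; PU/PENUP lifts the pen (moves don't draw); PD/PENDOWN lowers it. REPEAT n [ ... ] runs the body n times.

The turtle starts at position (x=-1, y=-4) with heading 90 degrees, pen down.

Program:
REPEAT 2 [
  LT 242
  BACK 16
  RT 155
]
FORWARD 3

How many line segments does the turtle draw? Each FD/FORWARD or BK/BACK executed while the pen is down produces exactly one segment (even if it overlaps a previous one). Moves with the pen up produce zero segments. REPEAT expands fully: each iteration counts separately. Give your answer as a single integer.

Answer: 3

Derivation:
Executing turtle program step by step:
Start: pos=(-1,-4), heading=90, pen down
REPEAT 2 [
  -- iteration 1/2 --
  LT 242: heading 90 -> 332
  BK 16: (-1,-4) -> (-15.127,3.512) [heading=332, draw]
  RT 155: heading 332 -> 177
  -- iteration 2/2 --
  LT 242: heading 177 -> 59
  BK 16: (-15.127,3.512) -> (-23.368,-10.203) [heading=59, draw]
  RT 155: heading 59 -> 264
]
FD 3: (-23.368,-10.203) -> (-23.681,-13.187) [heading=264, draw]
Final: pos=(-23.681,-13.187), heading=264, 3 segment(s) drawn
Segments drawn: 3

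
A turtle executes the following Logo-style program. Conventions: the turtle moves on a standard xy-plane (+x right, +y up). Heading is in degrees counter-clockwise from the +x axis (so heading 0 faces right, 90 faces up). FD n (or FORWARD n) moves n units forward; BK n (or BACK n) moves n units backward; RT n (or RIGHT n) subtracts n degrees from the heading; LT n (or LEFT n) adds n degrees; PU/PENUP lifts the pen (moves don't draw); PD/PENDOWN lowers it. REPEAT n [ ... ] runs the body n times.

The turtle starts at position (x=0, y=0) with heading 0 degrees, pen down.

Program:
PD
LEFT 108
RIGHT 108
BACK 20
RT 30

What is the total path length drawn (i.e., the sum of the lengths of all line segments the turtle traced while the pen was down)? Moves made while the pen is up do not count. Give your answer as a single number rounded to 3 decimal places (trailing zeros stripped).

Answer: 20

Derivation:
Executing turtle program step by step:
Start: pos=(0,0), heading=0, pen down
PD: pen down
LT 108: heading 0 -> 108
RT 108: heading 108 -> 0
BK 20: (0,0) -> (-20,0) [heading=0, draw]
RT 30: heading 0 -> 330
Final: pos=(-20,0), heading=330, 1 segment(s) drawn

Segment lengths:
  seg 1: (0,0) -> (-20,0), length = 20
Total = 20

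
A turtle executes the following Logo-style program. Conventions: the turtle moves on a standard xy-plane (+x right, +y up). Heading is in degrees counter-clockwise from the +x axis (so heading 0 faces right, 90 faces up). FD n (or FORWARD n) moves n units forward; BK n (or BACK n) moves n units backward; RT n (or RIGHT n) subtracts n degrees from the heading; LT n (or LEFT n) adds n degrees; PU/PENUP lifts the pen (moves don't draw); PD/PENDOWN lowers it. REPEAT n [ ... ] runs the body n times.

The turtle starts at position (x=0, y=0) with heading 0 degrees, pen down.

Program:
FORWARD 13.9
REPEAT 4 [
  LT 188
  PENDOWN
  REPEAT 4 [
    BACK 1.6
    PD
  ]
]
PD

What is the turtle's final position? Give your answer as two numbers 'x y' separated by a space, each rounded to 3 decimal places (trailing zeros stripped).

Executing turtle program step by step:
Start: pos=(0,0), heading=0, pen down
FD 13.9: (0,0) -> (13.9,0) [heading=0, draw]
REPEAT 4 [
  -- iteration 1/4 --
  LT 188: heading 0 -> 188
  PD: pen down
  REPEAT 4 [
    -- iteration 1/4 --
    BK 1.6: (13.9,0) -> (15.484,0.223) [heading=188, draw]
    PD: pen down
    -- iteration 2/4 --
    BK 1.6: (15.484,0.223) -> (17.069,0.445) [heading=188, draw]
    PD: pen down
    -- iteration 3/4 --
    BK 1.6: (17.069,0.445) -> (18.653,0.668) [heading=188, draw]
    PD: pen down
    -- iteration 4/4 --
    BK 1.6: (18.653,0.668) -> (20.238,0.891) [heading=188, draw]
    PD: pen down
  ]
  -- iteration 2/4 --
  LT 188: heading 188 -> 16
  PD: pen down
  REPEAT 4 [
    -- iteration 1/4 --
    BK 1.6: (20.238,0.891) -> (18.7,0.45) [heading=16, draw]
    PD: pen down
    -- iteration 2/4 --
    BK 1.6: (18.7,0.45) -> (17.162,0.009) [heading=16, draw]
    PD: pen down
    -- iteration 3/4 --
    BK 1.6: (17.162,0.009) -> (15.624,-0.432) [heading=16, draw]
    PD: pen down
    -- iteration 4/4 --
    BK 1.6: (15.624,-0.432) -> (14.086,-0.873) [heading=16, draw]
    PD: pen down
  ]
  -- iteration 3/4 --
  LT 188: heading 16 -> 204
  PD: pen down
  REPEAT 4 [
    -- iteration 1/4 --
    BK 1.6: (14.086,-0.873) -> (15.547,-0.223) [heading=204, draw]
    PD: pen down
    -- iteration 2/4 --
    BK 1.6: (15.547,-0.223) -> (17.009,0.428) [heading=204, draw]
    PD: pen down
    -- iteration 3/4 --
    BK 1.6: (17.009,0.428) -> (18.471,1.079) [heading=204, draw]
    PD: pen down
    -- iteration 4/4 --
    BK 1.6: (18.471,1.079) -> (19.932,1.73) [heading=204, draw]
    PD: pen down
  ]
  -- iteration 4/4 --
  LT 188: heading 204 -> 32
  PD: pen down
  REPEAT 4 [
    -- iteration 1/4 --
    BK 1.6: (19.932,1.73) -> (18.575,0.882) [heading=32, draw]
    PD: pen down
    -- iteration 2/4 --
    BK 1.6: (18.575,0.882) -> (17.219,0.034) [heading=32, draw]
    PD: pen down
    -- iteration 3/4 --
    BK 1.6: (17.219,0.034) -> (15.862,-0.814) [heading=32, draw]
    PD: pen down
    -- iteration 4/4 --
    BK 1.6: (15.862,-0.814) -> (14.505,-1.662) [heading=32, draw]
    PD: pen down
  ]
]
PD: pen down
Final: pos=(14.505,-1.662), heading=32, 17 segment(s) drawn

Answer: 14.505 -1.662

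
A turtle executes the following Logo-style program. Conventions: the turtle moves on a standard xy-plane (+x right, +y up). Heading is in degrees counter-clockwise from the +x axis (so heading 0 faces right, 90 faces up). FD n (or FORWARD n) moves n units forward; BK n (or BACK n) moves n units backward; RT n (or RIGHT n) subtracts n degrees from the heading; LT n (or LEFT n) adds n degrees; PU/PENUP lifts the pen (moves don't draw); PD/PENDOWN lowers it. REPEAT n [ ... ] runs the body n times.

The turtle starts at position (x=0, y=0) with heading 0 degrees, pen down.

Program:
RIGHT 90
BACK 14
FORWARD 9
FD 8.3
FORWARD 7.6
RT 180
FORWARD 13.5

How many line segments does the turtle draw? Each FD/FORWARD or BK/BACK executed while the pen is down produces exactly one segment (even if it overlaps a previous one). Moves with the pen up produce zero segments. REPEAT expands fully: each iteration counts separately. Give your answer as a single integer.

Executing turtle program step by step:
Start: pos=(0,0), heading=0, pen down
RT 90: heading 0 -> 270
BK 14: (0,0) -> (0,14) [heading=270, draw]
FD 9: (0,14) -> (0,5) [heading=270, draw]
FD 8.3: (0,5) -> (0,-3.3) [heading=270, draw]
FD 7.6: (0,-3.3) -> (0,-10.9) [heading=270, draw]
RT 180: heading 270 -> 90
FD 13.5: (0,-10.9) -> (0,2.6) [heading=90, draw]
Final: pos=(0,2.6), heading=90, 5 segment(s) drawn
Segments drawn: 5

Answer: 5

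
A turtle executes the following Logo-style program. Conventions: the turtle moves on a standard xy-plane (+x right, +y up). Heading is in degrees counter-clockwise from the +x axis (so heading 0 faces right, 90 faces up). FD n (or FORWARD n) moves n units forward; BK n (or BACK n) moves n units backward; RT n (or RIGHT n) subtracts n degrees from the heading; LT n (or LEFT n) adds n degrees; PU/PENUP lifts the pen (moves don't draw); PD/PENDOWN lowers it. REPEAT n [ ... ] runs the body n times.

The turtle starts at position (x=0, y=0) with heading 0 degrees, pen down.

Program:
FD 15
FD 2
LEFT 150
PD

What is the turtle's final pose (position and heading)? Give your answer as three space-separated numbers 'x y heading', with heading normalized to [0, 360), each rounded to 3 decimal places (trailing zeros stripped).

Answer: 17 0 150

Derivation:
Executing turtle program step by step:
Start: pos=(0,0), heading=0, pen down
FD 15: (0,0) -> (15,0) [heading=0, draw]
FD 2: (15,0) -> (17,0) [heading=0, draw]
LT 150: heading 0 -> 150
PD: pen down
Final: pos=(17,0), heading=150, 2 segment(s) drawn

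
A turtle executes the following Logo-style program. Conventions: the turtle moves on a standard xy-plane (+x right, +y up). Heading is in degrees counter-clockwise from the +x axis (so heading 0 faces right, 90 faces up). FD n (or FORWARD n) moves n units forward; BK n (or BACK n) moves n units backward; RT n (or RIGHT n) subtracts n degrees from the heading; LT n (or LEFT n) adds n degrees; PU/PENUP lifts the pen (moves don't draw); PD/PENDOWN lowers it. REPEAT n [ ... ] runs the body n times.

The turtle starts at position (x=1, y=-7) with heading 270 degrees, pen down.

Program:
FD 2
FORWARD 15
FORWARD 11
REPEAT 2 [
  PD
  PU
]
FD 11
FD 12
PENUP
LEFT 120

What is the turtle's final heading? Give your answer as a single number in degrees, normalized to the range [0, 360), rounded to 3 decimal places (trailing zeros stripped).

Executing turtle program step by step:
Start: pos=(1,-7), heading=270, pen down
FD 2: (1,-7) -> (1,-9) [heading=270, draw]
FD 15: (1,-9) -> (1,-24) [heading=270, draw]
FD 11: (1,-24) -> (1,-35) [heading=270, draw]
REPEAT 2 [
  -- iteration 1/2 --
  PD: pen down
  PU: pen up
  -- iteration 2/2 --
  PD: pen down
  PU: pen up
]
FD 11: (1,-35) -> (1,-46) [heading=270, move]
FD 12: (1,-46) -> (1,-58) [heading=270, move]
PU: pen up
LT 120: heading 270 -> 30
Final: pos=(1,-58), heading=30, 3 segment(s) drawn

Answer: 30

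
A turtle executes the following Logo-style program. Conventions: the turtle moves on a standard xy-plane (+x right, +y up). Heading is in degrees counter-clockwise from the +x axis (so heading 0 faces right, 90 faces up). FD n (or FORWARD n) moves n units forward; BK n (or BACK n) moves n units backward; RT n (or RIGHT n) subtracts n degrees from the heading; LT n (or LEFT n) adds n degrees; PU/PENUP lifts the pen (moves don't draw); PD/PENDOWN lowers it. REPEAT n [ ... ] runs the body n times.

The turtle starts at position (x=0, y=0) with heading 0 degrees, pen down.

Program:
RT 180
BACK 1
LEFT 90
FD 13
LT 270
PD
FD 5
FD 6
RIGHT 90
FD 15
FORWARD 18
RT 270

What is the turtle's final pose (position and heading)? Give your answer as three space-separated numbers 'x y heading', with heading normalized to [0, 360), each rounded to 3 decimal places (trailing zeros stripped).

Answer: -10 20 180

Derivation:
Executing turtle program step by step:
Start: pos=(0,0), heading=0, pen down
RT 180: heading 0 -> 180
BK 1: (0,0) -> (1,0) [heading=180, draw]
LT 90: heading 180 -> 270
FD 13: (1,0) -> (1,-13) [heading=270, draw]
LT 270: heading 270 -> 180
PD: pen down
FD 5: (1,-13) -> (-4,-13) [heading=180, draw]
FD 6: (-4,-13) -> (-10,-13) [heading=180, draw]
RT 90: heading 180 -> 90
FD 15: (-10,-13) -> (-10,2) [heading=90, draw]
FD 18: (-10,2) -> (-10,20) [heading=90, draw]
RT 270: heading 90 -> 180
Final: pos=(-10,20), heading=180, 6 segment(s) drawn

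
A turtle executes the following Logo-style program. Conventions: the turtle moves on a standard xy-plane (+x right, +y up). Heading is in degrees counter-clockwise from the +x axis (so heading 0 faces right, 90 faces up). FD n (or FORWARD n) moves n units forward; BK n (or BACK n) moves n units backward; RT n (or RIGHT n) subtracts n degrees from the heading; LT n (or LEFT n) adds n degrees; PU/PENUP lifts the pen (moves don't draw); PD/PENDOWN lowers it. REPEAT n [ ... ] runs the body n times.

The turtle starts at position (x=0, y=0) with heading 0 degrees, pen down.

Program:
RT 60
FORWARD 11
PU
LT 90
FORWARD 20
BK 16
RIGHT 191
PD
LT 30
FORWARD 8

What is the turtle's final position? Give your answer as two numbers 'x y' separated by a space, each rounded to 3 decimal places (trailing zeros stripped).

Answer: 3.716 -13.564

Derivation:
Executing turtle program step by step:
Start: pos=(0,0), heading=0, pen down
RT 60: heading 0 -> 300
FD 11: (0,0) -> (5.5,-9.526) [heading=300, draw]
PU: pen up
LT 90: heading 300 -> 30
FD 20: (5.5,-9.526) -> (22.821,0.474) [heading=30, move]
BK 16: (22.821,0.474) -> (8.964,-7.526) [heading=30, move]
RT 191: heading 30 -> 199
PD: pen down
LT 30: heading 199 -> 229
FD 8: (8.964,-7.526) -> (3.716,-13.564) [heading=229, draw]
Final: pos=(3.716,-13.564), heading=229, 2 segment(s) drawn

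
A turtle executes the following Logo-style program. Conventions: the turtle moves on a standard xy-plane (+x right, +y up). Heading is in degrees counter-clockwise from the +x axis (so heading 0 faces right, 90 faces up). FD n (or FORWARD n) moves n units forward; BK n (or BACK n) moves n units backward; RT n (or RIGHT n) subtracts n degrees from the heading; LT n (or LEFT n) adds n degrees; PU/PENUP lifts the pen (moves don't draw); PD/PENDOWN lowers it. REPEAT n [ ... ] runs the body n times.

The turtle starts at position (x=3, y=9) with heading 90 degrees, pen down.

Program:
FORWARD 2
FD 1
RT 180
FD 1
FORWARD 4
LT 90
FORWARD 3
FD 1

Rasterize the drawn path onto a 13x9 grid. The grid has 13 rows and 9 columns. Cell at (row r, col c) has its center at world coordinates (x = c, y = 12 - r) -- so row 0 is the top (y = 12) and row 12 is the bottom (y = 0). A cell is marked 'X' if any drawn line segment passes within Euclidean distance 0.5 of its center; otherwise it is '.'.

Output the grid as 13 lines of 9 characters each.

Segment 0: (3,9) -> (3,11)
Segment 1: (3,11) -> (3,12)
Segment 2: (3,12) -> (3,11)
Segment 3: (3,11) -> (3,7)
Segment 4: (3,7) -> (6,7)
Segment 5: (6,7) -> (7,7)

Answer: ...X.....
...X.....
...X.....
...X.....
...X.....
...XXXXX.
.........
.........
.........
.........
.........
.........
.........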